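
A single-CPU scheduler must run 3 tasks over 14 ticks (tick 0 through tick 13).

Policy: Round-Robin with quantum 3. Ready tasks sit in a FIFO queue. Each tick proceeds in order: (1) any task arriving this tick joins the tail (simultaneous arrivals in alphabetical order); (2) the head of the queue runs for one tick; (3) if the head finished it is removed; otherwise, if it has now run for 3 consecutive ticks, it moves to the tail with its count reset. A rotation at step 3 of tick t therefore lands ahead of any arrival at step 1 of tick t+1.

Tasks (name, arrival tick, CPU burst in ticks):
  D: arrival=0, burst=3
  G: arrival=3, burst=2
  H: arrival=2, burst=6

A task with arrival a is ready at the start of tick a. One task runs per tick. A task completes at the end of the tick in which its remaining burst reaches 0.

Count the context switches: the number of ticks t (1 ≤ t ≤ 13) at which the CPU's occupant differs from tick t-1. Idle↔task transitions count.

context switches = 4

t=0: queue=[D] q_used=0 → run D
t=1: queue=[D] q_used=1 → run D
t=2: queue=[D,H] q_used=2 → run D
t=3: queue=[H,G] q_used=0 → run H
t=4: queue=[H,G] q_used=1 → run H
t=5: queue=[H,G] q_used=2 → run H
t=6: queue=[G,H] q_used=0 → run G
t=7: queue=[G,H] q_used=1 → run G
t=8: queue=[H] q_used=0 → run H
t=9: queue=[H] q_used=1 → run H
t=10: queue=[H] q_used=2 → run H
t=11: (idle)
t=12: (idle)
t=13: (idle)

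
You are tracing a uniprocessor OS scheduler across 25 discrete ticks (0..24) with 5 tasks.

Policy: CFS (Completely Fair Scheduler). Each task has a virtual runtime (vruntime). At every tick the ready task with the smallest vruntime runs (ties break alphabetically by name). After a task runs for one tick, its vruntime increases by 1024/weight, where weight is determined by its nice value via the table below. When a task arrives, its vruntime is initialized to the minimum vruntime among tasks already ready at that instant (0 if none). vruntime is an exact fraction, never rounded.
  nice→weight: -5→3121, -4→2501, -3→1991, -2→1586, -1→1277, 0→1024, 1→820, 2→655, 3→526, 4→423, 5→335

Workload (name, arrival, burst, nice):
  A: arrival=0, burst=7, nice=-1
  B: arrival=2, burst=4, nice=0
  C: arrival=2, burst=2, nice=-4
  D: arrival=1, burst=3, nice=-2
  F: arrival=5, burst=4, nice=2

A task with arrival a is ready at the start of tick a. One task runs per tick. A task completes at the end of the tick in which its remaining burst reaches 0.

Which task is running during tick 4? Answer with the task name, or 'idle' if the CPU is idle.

running at tick 4 = D

t=0: vr[A=0] → run A
t=1: vr[A=1024/1277 D=1024/1277] → run A
t=2: vr[A=2048/1277 B=1024/1277 C=1024/1277 D=1024/1277] → run B
t=3: vr[A=2048/1277 B=2301/1277 C=1024/1277 D=1024/1277] → run C
t=4: vr[A=2048/1277 B=2301/1277 C=3868672/3193777 D=1024/1277] → run D
t=5: vr[A=2048/1277 B=2301/1277 C=3868672/3193777 D=1465856/1012661 F=3868672/3193777] → run C
t=6: vr[A=2048/1277 B=2301/1277 D=1465856/1012661 F=3868672/3193777] → run F
t=7: vr[A=2048/1277 B=2301/1277 D=1465856/1012661 F=5804407808/2091923935] → run D
t=8: vr[A=2048/1277 B=2301/1277 D=2119680/1012661 F=5804407808/2091923935] → run A
t=9: vr[A=3072/1277 B=2301/1277 D=2119680/1012661 F=5804407808/2091923935] → run B
t=10: vr[A=3072/1277 B=3578/1277 D=2119680/1012661 F=5804407808/2091923935] → run D
t=11: vr[A=3072/1277 B=3578/1277 F=5804407808/2091923935] → run A
t=12: vr[A=4096/1277 B=3578/1277 F=5804407808/2091923935] → run F
t=13: vr[A=4096/1277 B=3578/1277 F=9074835456/2091923935] → run B
t=14: vr[A=4096/1277 B=4855/1277 F=9074835456/2091923935] → run A
t=15: vr[A=5120/1277 B=4855/1277 F=9074835456/2091923935] → run B
t=16: vr[A=5120/1277 F=9074835456/2091923935] → run A
t=17: vr[A=6144/1277 F=9074835456/2091923935] → run F
t=18: vr[A=6144/1277 F=12345263104/2091923935] → run A
t=19: vr[F=12345263104/2091923935] → run F
t=20: (idle)
t=21: (idle)
t=22: (idle)
t=23: (idle)
t=24: (idle)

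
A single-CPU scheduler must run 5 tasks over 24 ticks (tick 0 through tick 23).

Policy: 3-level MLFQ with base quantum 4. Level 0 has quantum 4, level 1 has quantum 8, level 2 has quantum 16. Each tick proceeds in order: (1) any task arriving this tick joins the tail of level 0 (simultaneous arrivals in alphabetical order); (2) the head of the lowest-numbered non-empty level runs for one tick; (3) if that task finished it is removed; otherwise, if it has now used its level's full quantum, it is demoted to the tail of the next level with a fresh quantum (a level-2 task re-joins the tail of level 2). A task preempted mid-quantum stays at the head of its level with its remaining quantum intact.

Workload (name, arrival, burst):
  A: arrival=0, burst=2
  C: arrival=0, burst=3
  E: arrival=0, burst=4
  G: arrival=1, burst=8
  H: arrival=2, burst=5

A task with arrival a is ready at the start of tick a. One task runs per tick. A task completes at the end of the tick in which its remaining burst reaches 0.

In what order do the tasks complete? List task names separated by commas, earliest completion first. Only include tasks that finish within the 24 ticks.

completion order = A, C, E, G, H

t=0: L0/L1/L2 = ACE/-/- → run A
t=1: L0/L1/L2 = ACEG/-/- → run A
t=2: L0/L1/L2 = CEGH/-/- → run C
t=3: L0/L1/L2 = CEGH/-/- → run C
t=4: L0/L1/L2 = CEGH/-/- → run C
t=5: L0/L1/L2 = EGH/-/- → run E
t=6: L0/L1/L2 = EGH/-/- → run E
t=7: L0/L1/L2 = EGH/-/- → run E
t=8: L0/L1/L2 = EGH/-/- → run E
t=9: L0/L1/L2 = GH/-/- → run G
t=10: L0/L1/L2 = GH/-/- → run G
t=11: L0/L1/L2 = GH/-/- → run G
t=12: L0/L1/L2 = GH/-/- → run G
t=13: L0/L1/L2 = H/G/- → run H
t=14: L0/L1/L2 = H/G/- → run H
t=15: L0/L1/L2 = H/G/- → run H
t=16: L0/L1/L2 = H/G/- → run H
t=17: L0/L1/L2 = -/GH/- → run G
t=18: L0/L1/L2 = -/GH/- → run G
t=19: L0/L1/L2 = -/GH/- → run G
t=20: L0/L1/L2 = -/GH/- → run G
t=21: L0/L1/L2 = -/H/- → run H
t=22: (idle)
t=23: (idle)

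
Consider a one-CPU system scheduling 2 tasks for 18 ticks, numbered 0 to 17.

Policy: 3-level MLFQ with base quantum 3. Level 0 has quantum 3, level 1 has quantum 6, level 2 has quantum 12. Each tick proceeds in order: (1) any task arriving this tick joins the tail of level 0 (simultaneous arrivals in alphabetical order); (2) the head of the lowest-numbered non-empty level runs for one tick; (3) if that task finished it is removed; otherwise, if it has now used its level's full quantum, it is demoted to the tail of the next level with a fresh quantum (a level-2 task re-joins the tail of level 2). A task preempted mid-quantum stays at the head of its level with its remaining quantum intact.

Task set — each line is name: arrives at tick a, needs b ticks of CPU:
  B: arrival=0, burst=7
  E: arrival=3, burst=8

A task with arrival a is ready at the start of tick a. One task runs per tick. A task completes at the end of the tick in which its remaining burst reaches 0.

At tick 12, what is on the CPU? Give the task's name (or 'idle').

t=0: L0/L1/L2 = B/-/- → run B
t=1: L0/L1/L2 = B/-/- → run B
t=2: L0/L1/L2 = B/-/- → run B
t=3: L0/L1/L2 = E/B/- → run E
t=4: L0/L1/L2 = E/B/- → run E
t=5: L0/L1/L2 = E/B/- → run E
t=6: L0/L1/L2 = -/BE/- → run B
t=7: L0/L1/L2 = -/BE/- → run B
t=8: L0/L1/L2 = -/BE/- → run B
t=9: L0/L1/L2 = -/BE/- → run B
t=10: L0/L1/L2 = -/E/- → run E
t=11: L0/L1/L2 = -/E/- → run E
t=12: L0/L1/L2 = -/E/- → run E
t=13: L0/L1/L2 = -/E/- → run E
t=14: L0/L1/L2 = -/E/- → run E
t=15: (idle)
t=16: (idle)
t=17: (idle)

running at tick 12 = E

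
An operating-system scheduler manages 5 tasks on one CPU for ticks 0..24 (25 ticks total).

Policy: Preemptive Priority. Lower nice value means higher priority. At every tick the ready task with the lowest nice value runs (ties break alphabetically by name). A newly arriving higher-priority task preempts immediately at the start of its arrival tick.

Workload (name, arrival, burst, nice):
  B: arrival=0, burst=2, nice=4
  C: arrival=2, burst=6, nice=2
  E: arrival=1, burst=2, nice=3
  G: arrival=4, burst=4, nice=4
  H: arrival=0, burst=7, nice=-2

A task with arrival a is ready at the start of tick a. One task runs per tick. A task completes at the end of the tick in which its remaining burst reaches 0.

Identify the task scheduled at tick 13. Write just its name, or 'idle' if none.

running at tick 13 = E

t=0: ready={B,H} → run H
t=1: ready={B,E,H} → run H
t=2: ready={B,C,E,H} → run H
t=3: ready={B,C,E,H} → run H
t=4: ready={B,C,E,G,H} → run H
t=5: ready={B,C,E,G,H} → run H
t=6: ready={B,C,E,G,H} → run H
t=7: ready={B,C,E,G} → run C
t=8: ready={B,C,E,G} → run C
t=9: ready={B,C,E,G} → run C
t=10: ready={B,C,E,G} → run C
t=11: ready={B,C,E,G} → run C
t=12: ready={B,C,E,G} → run C
t=13: ready={B,E,G} → run E
t=14: ready={B,E,G} → run E
t=15: ready={B,G} → run B
t=16: ready={B,G} → run B
t=17: ready={G} → run G
t=18: ready={G} → run G
t=19: ready={G} → run G
t=20: ready={G} → run G
t=21: (idle)
t=22: (idle)
t=23: (idle)
t=24: (idle)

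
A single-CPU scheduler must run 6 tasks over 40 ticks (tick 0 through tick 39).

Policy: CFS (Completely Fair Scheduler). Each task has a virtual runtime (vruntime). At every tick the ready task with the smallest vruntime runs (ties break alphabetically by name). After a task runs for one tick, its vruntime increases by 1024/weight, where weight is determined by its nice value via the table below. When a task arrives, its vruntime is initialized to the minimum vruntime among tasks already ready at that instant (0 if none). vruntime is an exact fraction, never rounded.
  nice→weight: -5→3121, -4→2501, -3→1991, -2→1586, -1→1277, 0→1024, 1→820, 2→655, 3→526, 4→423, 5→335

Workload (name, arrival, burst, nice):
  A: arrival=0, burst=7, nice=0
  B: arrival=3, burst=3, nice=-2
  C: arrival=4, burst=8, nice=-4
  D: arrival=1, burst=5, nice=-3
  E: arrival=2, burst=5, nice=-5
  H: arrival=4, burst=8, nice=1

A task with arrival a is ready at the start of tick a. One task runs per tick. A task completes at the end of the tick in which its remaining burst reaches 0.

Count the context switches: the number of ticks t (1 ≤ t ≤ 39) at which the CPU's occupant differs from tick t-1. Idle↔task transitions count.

context switches = 33

t=0: vr[A=0] → run A
t=1: vr[A=1 D=1] → run A
t=2: vr[A=2 D=1 E=1] → run D
t=3: vr[A=2 B=1 D=3015/1991 E=1] → run B
t=4: vr[A=2 B=1305/793 C=1 D=3015/1991 E=1 H=1] → run C
t=5: vr[A=2 B=1305/793 C=3525/2501 D=3015/1991 E=1 H=1] → run E
t=6: vr[A=2 B=1305/793 C=3525/2501 D=3015/1991 E=4145/3121 H=1] → run H
t=7: vr[A=2 B=1305/793 C=3525/2501 D=3015/1991 E=4145/3121 H=461/205] → run E
t=8: vr[A=2 B=1305/793 C=3525/2501 D=3015/1991 E=5169/3121 H=461/205] → run C
t=9: vr[A=2 B=1305/793 C=4549/2501 D=3015/1991 E=5169/3121 H=461/205] → run D
t=10: vr[A=2 B=1305/793 C=4549/2501 D=4039/1991 E=5169/3121 H=461/205] → run B
t=11: vr[A=2 B=1817/793 C=4549/2501 D=4039/1991 E=5169/3121 H=461/205] → run E
t=12: vr[A=2 B=1817/793 C=4549/2501 D=4039/1991 E=6193/3121 H=461/205] → run C
t=13: vr[A=2 B=1817/793 C=5573/2501 D=4039/1991 E=6193/3121 H=461/205] → run E
t=14: vr[A=2 B=1817/793 C=5573/2501 D=4039/1991 E=7217/3121 H=461/205] → run A
t=15: vr[A=3 B=1817/793 C=5573/2501 D=4039/1991 E=7217/3121 H=461/205] → run D
t=16: vr[A=3 B=1817/793 C=5573/2501 D=5063/1991 E=7217/3121 H=461/205] → run C
t=17: vr[A=3 B=1817/793 C=6597/2501 D=5063/1991 E=7217/3121 H=461/205] → run H
t=18: vr[A=3 B=1817/793 C=6597/2501 D=5063/1991 E=7217/3121 H=717/205] → run B
t=19: vr[A=3 C=6597/2501 D=5063/1991 E=7217/3121 H=717/205] → run E
t=20: vr[A=3 C=6597/2501 D=5063/1991 H=717/205] → run D
t=21: vr[A=3 C=6597/2501 D=6087/1991 H=717/205] → run C
t=22: vr[A=3 C=7621/2501 D=6087/1991 H=717/205] → run A
t=23: vr[A=4 C=7621/2501 D=6087/1991 H=717/205] → run C
t=24: vr[A=4 C=8645/2501 D=6087/1991 H=717/205] → run D
t=25: vr[A=4 C=8645/2501 H=717/205] → run C
t=26: vr[A=4 C=9669/2501 H=717/205] → run H
t=27: vr[A=4 C=9669/2501 H=973/205] → run C
t=28: vr[A=4 H=973/205] → run A
t=29: vr[A=5 H=973/205] → run H
t=30: vr[A=5 H=1229/205] → run A
t=31: vr[A=6 H=1229/205] → run H
t=32: vr[A=6 H=297/41] → run A
t=33: vr[H=297/41] → run H
t=34: vr[H=1741/205] → run H
t=35: vr[H=1997/205] → run H
t=36: (idle)
t=37: (idle)
t=38: (idle)
t=39: (idle)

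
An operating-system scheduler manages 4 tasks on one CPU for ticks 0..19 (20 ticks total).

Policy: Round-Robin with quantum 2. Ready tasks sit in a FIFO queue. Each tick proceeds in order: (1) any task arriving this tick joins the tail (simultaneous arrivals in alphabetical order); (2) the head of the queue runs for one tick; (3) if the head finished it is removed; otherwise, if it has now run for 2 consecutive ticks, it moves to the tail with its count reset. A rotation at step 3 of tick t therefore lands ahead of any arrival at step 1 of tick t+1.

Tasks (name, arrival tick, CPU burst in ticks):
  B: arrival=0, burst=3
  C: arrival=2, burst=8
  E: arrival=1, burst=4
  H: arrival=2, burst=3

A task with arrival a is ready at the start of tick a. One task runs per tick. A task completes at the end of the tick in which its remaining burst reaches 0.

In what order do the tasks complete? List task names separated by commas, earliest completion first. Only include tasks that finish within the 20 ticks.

completion order = B, E, H, C

t=0: queue=[B] q_used=0 → run B
t=1: queue=[B,E] q_used=1 → run B
t=2: queue=[E,B,C,H] q_used=0 → run E
t=3: queue=[E,B,C,H] q_used=1 → run E
t=4: queue=[B,C,H,E] q_used=0 → run B
t=5: queue=[C,H,E] q_used=0 → run C
t=6: queue=[C,H,E] q_used=1 → run C
t=7: queue=[H,E,C] q_used=0 → run H
t=8: queue=[H,E,C] q_used=1 → run H
t=9: queue=[E,C,H] q_used=0 → run E
t=10: queue=[E,C,H] q_used=1 → run E
t=11: queue=[C,H] q_used=0 → run C
t=12: queue=[C,H] q_used=1 → run C
t=13: queue=[H,C] q_used=0 → run H
t=14: queue=[C] q_used=0 → run C
t=15: queue=[C] q_used=1 → run C
t=16: queue=[C] q_used=0 → run C
t=17: queue=[C] q_used=1 → run C
t=18: (idle)
t=19: (idle)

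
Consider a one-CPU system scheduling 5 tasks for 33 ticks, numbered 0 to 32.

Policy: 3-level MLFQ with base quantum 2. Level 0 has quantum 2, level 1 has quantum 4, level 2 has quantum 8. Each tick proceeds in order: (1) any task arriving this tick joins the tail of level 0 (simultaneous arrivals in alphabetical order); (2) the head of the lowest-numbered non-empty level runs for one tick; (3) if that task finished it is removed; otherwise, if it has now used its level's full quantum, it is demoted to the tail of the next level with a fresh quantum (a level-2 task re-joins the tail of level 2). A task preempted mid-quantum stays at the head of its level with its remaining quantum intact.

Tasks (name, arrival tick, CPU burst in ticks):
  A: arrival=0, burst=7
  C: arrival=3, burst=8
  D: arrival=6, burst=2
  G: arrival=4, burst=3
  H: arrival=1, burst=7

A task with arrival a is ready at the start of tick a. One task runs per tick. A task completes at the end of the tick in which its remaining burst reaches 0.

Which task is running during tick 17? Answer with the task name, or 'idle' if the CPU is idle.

t=0: L0/L1/L2 = A/-/- → run A
t=1: L0/L1/L2 = AH/-/- → run A
t=2: L0/L1/L2 = H/A/- → run H
t=3: L0/L1/L2 = HC/A/- → run H
t=4: L0/L1/L2 = CG/AH/- → run C
t=5: L0/L1/L2 = CG/AH/- → run C
t=6: L0/L1/L2 = GD/AHC/- → run G
t=7: L0/L1/L2 = GD/AHC/- → run G
t=8: L0/L1/L2 = D/AHCG/- → run D
t=9: L0/L1/L2 = D/AHCG/- → run D
t=10: L0/L1/L2 = -/AHCG/- → run A
t=11: L0/L1/L2 = -/AHCG/- → run A
t=12: L0/L1/L2 = -/AHCG/- → run A
t=13: L0/L1/L2 = -/AHCG/- → run A
t=14: L0/L1/L2 = -/HCG/A → run H
t=15: L0/L1/L2 = -/HCG/A → run H
t=16: L0/L1/L2 = -/HCG/A → run H
t=17: L0/L1/L2 = -/HCG/A → run H
t=18: L0/L1/L2 = -/CG/AH → run C
t=19: L0/L1/L2 = -/CG/AH → run C
t=20: L0/L1/L2 = -/CG/AH → run C
t=21: L0/L1/L2 = -/CG/AH → run C
t=22: L0/L1/L2 = -/G/AHC → run G
t=23: L0/L1/L2 = -/-/AHC → run A
t=24: L0/L1/L2 = -/-/HC → run H
t=25: L0/L1/L2 = -/-/C → run C
t=26: L0/L1/L2 = -/-/C → run C
t=27: (idle)
t=28: (idle)
t=29: (idle)
t=30: (idle)
t=31: (idle)
t=32: (idle)

running at tick 17 = H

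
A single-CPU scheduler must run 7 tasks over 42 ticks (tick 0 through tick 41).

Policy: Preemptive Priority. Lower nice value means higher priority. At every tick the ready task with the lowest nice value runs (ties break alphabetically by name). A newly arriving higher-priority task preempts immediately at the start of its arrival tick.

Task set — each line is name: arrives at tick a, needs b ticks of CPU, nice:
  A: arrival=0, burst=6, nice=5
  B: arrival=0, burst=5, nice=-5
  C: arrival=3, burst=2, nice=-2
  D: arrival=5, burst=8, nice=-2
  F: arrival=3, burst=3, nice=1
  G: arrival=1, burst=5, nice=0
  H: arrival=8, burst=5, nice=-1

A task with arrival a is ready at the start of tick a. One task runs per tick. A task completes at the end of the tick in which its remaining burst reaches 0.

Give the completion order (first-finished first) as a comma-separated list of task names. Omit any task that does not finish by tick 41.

completion order = B, C, D, H, G, F, A

t=0: ready={A,B} → run B
t=1: ready={A,B,G} → run B
t=2: ready={A,B,G} → run B
t=3: ready={A,B,C,F,G} → run B
t=4: ready={A,B,C,F,G} → run B
t=5: ready={A,C,D,F,G} → run C
t=6: ready={A,C,D,F,G} → run C
t=7: ready={A,D,F,G} → run D
t=8: ready={A,D,F,G,H} → run D
t=9: ready={A,D,F,G,H} → run D
t=10: ready={A,D,F,G,H} → run D
t=11: ready={A,D,F,G,H} → run D
t=12: ready={A,D,F,G,H} → run D
t=13: ready={A,D,F,G,H} → run D
t=14: ready={A,D,F,G,H} → run D
t=15: ready={A,F,G,H} → run H
t=16: ready={A,F,G,H} → run H
t=17: ready={A,F,G,H} → run H
t=18: ready={A,F,G,H} → run H
t=19: ready={A,F,G,H} → run H
t=20: ready={A,F,G} → run G
t=21: ready={A,F,G} → run G
t=22: ready={A,F,G} → run G
t=23: ready={A,F,G} → run G
t=24: ready={A,F,G} → run G
t=25: ready={A,F} → run F
t=26: ready={A,F} → run F
t=27: ready={A,F} → run F
t=28: ready={A} → run A
t=29: ready={A} → run A
t=30: ready={A} → run A
t=31: ready={A} → run A
t=32: ready={A} → run A
t=33: ready={A} → run A
t=34: (idle)
t=35: (idle)
t=36: (idle)
t=37: (idle)
t=38: (idle)
t=39: (idle)
t=40: (idle)
t=41: (idle)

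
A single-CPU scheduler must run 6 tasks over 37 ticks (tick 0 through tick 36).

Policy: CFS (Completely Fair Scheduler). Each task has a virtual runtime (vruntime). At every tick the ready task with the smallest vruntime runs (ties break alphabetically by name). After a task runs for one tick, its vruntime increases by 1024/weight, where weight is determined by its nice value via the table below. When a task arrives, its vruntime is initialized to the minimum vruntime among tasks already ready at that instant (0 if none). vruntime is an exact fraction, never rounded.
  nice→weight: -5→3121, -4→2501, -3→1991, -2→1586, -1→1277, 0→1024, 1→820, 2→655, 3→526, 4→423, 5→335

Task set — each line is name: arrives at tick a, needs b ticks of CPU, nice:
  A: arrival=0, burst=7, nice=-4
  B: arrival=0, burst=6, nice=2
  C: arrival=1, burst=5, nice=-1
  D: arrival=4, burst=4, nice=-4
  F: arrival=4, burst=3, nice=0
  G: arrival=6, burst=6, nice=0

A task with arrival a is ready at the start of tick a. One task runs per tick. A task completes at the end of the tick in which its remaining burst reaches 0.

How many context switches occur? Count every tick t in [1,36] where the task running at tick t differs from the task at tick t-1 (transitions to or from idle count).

context switches = 29

t=0: vr[A=0 B=0] → run A
t=1: vr[A=1024/2501 B=0 C=0] → run B
t=2: vr[A=1024/2501 B=1024/655 C=0] → run C
t=3: vr[A=1024/2501 B=1024/655 C=1024/1277] → run A
t=4: vr[A=2048/2501 B=1024/655 C=1024/1277 D=1024/1277 F=1024/1277] → run C
t=5: vr[A=2048/2501 B=1024/655 C=2048/1277 D=1024/1277 F=1024/1277] → run D
t=6: vr[A=2048/2501 B=1024/655 C=2048/1277 D=3868672/3193777 F=1024/1277 G=1024/1277] → run F
t=7: vr[A=2048/2501 B=1024/655 C=2048/1277 D=3868672/3193777 F=2301/1277 G=1024/1277] → run G
t=8: vr[A=2048/2501 B=1024/655 C=2048/1277 D=3868672/3193777 F=2301/1277 G=2301/1277] → run A
t=9: vr[A=3072/2501 B=1024/655 C=2048/1277 D=3868672/3193777 F=2301/1277 G=2301/1277] → run D
t=10: vr[A=3072/2501 B=1024/655 C=2048/1277 D=5176320/3193777 F=2301/1277 G=2301/1277] → run A
t=11: vr[A=4096/2501 B=1024/655 C=2048/1277 D=5176320/3193777 F=2301/1277 G=2301/1277] → run B
t=12: vr[A=4096/2501 B=2048/655 C=2048/1277 D=5176320/3193777 F=2301/1277 G=2301/1277] → run C
t=13: vr[A=4096/2501 B=2048/655 C=3072/1277 D=5176320/3193777 F=2301/1277 G=2301/1277] → run D
t=14: vr[A=4096/2501 B=2048/655 C=3072/1277 D=6483968/3193777 F=2301/1277 G=2301/1277] → run A
t=15: vr[A=5120/2501 B=2048/655 C=3072/1277 D=6483968/3193777 F=2301/1277 G=2301/1277] → run F
t=16: vr[A=5120/2501 B=2048/655 C=3072/1277 D=6483968/3193777 F=3578/1277 G=2301/1277] → run G
t=17: vr[A=5120/2501 B=2048/655 C=3072/1277 D=6483968/3193777 F=3578/1277 G=3578/1277] → run D
t=18: vr[A=5120/2501 B=2048/655 C=3072/1277 F=3578/1277 G=3578/1277] → run A
t=19: vr[A=6144/2501 B=2048/655 C=3072/1277 F=3578/1277 G=3578/1277] → run C
t=20: vr[A=6144/2501 B=2048/655 C=4096/1277 F=3578/1277 G=3578/1277] → run A
t=21: vr[B=2048/655 C=4096/1277 F=3578/1277 G=3578/1277] → run F
t=22: vr[B=2048/655 C=4096/1277 G=3578/1277] → run G
t=23: vr[B=2048/655 C=4096/1277 G=4855/1277] → run B
t=24: vr[B=3072/655 C=4096/1277 G=4855/1277] → run C
t=25: vr[B=3072/655 G=4855/1277] → run G
t=26: vr[B=3072/655 G=6132/1277] → run B
t=27: vr[B=4096/655 G=6132/1277] → run G
t=28: vr[B=4096/655 G=7409/1277] → run G
t=29: vr[B=4096/655] → run B
t=30: vr[B=1024/131] → run B
t=31: (idle)
t=32: (idle)
t=33: (idle)
t=34: (idle)
t=35: (idle)
t=36: (idle)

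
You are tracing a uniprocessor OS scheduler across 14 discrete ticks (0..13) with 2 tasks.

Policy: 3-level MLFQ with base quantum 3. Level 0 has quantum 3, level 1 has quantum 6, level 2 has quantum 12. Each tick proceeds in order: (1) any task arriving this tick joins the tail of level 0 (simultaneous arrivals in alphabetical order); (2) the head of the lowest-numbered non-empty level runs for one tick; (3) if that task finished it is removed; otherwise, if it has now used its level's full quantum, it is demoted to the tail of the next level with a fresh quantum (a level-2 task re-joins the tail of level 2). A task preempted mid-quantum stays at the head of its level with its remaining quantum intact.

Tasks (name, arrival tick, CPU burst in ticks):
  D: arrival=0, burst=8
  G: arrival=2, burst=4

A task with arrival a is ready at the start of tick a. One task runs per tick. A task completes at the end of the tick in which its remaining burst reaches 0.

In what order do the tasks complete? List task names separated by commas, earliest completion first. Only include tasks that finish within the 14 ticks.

t=0: L0/L1/L2 = D/-/- → run D
t=1: L0/L1/L2 = D/-/- → run D
t=2: L0/L1/L2 = DG/-/- → run D
t=3: L0/L1/L2 = G/D/- → run G
t=4: L0/L1/L2 = G/D/- → run G
t=5: L0/L1/L2 = G/D/- → run G
t=6: L0/L1/L2 = -/DG/- → run D
t=7: L0/L1/L2 = -/DG/- → run D
t=8: L0/L1/L2 = -/DG/- → run D
t=9: L0/L1/L2 = -/DG/- → run D
t=10: L0/L1/L2 = -/DG/- → run D
t=11: L0/L1/L2 = -/G/- → run G
t=12: (idle)
t=13: (idle)

completion order = D, G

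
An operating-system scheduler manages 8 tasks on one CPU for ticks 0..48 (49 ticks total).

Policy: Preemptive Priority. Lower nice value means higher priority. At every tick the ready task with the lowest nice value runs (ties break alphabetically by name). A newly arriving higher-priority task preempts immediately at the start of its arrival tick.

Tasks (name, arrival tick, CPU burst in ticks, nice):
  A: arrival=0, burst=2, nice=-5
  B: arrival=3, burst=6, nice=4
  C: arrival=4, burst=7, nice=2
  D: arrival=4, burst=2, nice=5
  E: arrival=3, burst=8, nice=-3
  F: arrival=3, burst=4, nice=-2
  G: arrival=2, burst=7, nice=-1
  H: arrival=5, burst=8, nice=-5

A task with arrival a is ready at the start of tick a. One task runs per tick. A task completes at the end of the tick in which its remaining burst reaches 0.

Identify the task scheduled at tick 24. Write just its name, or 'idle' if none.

t=0: ready={A} → run A
t=1: ready={A} → run A
t=2: ready={G} → run G
t=3: ready={B,E,F,G} → run E
t=4: ready={B,C,D,E,F,G} → run E
t=5: ready={B,C,D,E,F,G,H} → run H
t=6: ready={B,C,D,E,F,G,H} → run H
t=7: ready={B,C,D,E,F,G,H} → run H
t=8: ready={B,C,D,E,F,G,H} → run H
t=9: ready={B,C,D,E,F,G,H} → run H
t=10: ready={B,C,D,E,F,G,H} → run H
t=11: ready={B,C,D,E,F,G,H} → run H
t=12: ready={B,C,D,E,F,G,H} → run H
t=13: ready={B,C,D,E,F,G} → run E
t=14: ready={B,C,D,E,F,G} → run E
t=15: ready={B,C,D,E,F,G} → run E
t=16: ready={B,C,D,E,F,G} → run E
t=17: ready={B,C,D,E,F,G} → run E
t=18: ready={B,C,D,E,F,G} → run E
t=19: ready={B,C,D,F,G} → run F
t=20: ready={B,C,D,F,G} → run F
t=21: ready={B,C,D,F,G} → run F
t=22: ready={B,C,D,F,G} → run F
t=23: ready={B,C,D,G} → run G
t=24: ready={B,C,D,G} → run G
t=25: ready={B,C,D,G} → run G
t=26: ready={B,C,D,G} → run G
t=27: ready={B,C,D,G} → run G
t=28: ready={B,C,D,G} → run G
t=29: ready={B,C,D} → run C
t=30: ready={B,C,D} → run C
t=31: ready={B,C,D} → run C
t=32: ready={B,C,D} → run C
t=33: ready={B,C,D} → run C
t=34: ready={B,C,D} → run C
t=35: ready={B,C,D} → run C
t=36: ready={B,D} → run B
t=37: ready={B,D} → run B
t=38: ready={B,D} → run B
t=39: ready={B,D} → run B
t=40: ready={B,D} → run B
t=41: ready={B,D} → run B
t=42: ready={D} → run D
t=43: ready={D} → run D
t=44: (idle)
t=45: (idle)
t=46: (idle)
t=47: (idle)
t=48: (idle)

running at tick 24 = G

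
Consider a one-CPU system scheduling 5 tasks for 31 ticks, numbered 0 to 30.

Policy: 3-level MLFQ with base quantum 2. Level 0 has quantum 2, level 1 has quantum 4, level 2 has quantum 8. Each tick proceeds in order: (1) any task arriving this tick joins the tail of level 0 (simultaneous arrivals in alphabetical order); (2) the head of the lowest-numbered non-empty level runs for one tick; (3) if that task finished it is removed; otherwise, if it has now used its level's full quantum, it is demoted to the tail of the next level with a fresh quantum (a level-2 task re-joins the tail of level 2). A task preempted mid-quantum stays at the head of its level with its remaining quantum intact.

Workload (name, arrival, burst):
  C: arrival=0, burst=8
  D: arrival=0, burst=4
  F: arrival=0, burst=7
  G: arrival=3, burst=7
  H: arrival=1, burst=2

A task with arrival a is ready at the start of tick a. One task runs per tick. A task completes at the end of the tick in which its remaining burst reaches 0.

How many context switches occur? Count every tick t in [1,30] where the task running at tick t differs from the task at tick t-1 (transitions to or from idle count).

context switches = 12

t=0: L0/L1/L2 = CDF/-/- → run C
t=1: L0/L1/L2 = CDFH/-/- → run C
t=2: L0/L1/L2 = DFH/C/- → run D
t=3: L0/L1/L2 = DFHG/C/- → run D
t=4: L0/L1/L2 = FHG/CD/- → run F
t=5: L0/L1/L2 = FHG/CD/- → run F
t=6: L0/L1/L2 = HG/CDF/- → run H
t=7: L0/L1/L2 = HG/CDF/- → run H
t=8: L0/L1/L2 = G/CDF/- → run G
t=9: L0/L1/L2 = G/CDF/- → run G
t=10: L0/L1/L2 = -/CDFG/- → run C
t=11: L0/L1/L2 = -/CDFG/- → run C
t=12: L0/L1/L2 = -/CDFG/- → run C
t=13: L0/L1/L2 = -/CDFG/- → run C
t=14: L0/L1/L2 = -/DFG/C → run D
t=15: L0/L1/L2 = -/DFG/C → run D
t=16: L0/L1/L2 = -/FG/C → run F
t=17: L0/L1/L2 = -/FG/C → run F
t=18: L0/L1/L2 = -/FG/C → run F
t=19: L0/L1/L2 = -/FG/C → run F
t=20: L0/L1/L2 = -/G/CF → run G
t=21: L0/L1/L2 = -/G/CF → run G
t=22: L0/L1/L2 = -/G/CF → run G
t=23: L0/L1/L2 = -/G/CF → run G
t=24: L0/L1/L2 = -/-/CFG → run C
t=25: L0/L1/L2 = -/-/CFG → run C
t=26: L0/L1/L2 = -/-/FG → run F
t=27: L0/L1/L2 = -/-/G → run G
t=28: (idle)
t=29: (idle)
t=30: (idle)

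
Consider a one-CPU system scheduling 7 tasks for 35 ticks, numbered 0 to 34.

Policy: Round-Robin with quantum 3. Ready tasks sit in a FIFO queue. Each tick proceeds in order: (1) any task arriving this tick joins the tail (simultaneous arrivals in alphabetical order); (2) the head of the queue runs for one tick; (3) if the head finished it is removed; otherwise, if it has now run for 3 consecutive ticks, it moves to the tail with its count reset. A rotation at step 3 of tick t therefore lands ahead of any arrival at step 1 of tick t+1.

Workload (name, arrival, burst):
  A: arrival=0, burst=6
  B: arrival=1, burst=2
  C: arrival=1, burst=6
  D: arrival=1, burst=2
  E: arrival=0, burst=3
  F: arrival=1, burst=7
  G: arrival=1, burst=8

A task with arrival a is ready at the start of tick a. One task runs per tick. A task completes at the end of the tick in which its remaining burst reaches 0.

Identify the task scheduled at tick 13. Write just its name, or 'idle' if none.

t=0: queue=[A,E] q_used=0 → run A
t=1: queue=[A,E,B,C,D,F,G] q_used=1 → run A
t=2: queue=[A,E,B,C,D,F,G] q_used=2 → run A
t=3: queue=[E,B,C,D,F,G,A] q_used=0 → run E
t=4: queue=[E,B,C,D,F,G,A] q_used=1 → run E
t=5: queue=[E,B,C,D,F,G,A] q_used=2 → run E
t=6: queue=[B,C,D,F,G,A] q_used=0 → run B
t=7: queue=[B,C,D,F,G,A] q_used=1 → run B
t=8: queue=[C,D,F,G,A] q_used=0 → run C
t=9: queue=[C,D,F,G,A] q_used=1 → run C
t=10: queue=[C,D,F,G,A] q_used=2 → run C
t=11: queue=[D,F,G,A,C] q_used=0 → run D
t=12: queue=[D,F,G,A,C] q_used=1 → run D
t=13: queue=[F,G,A,C] q_used=0 → run F
t=14: queue=[F,G,A,C] q_used=1 → run F
t=15: queue=[F,G,A,C] q_used=2 → run F
t=16: queue=[G,A,C,F] q_used=0 → run G
t=17: queue=[G,A,C,F] q_used=1 → run G
t=18: queue=[G,A,C,F] q_used=2 → run G
t=19: queue=[A,C,F,G] q_used=0 → run A
t=20: queue=[A,C,F,G] q_used=1 → run A
t=21: queue=[A,C,F,G] q_used=2 → run A
t=22: queue=[C,F,G] q_used=0 → run C
t=23: queue=[C,F,G] q_used=1 → run C
t=24: queue=[C,F,G] q_used=2 → run C
t=25: queue=[F,G] q_used=0 → run F
t=26: queue=[F,G] q_used=1 → run F
t=27: queue=[F,G] q_used=2 → run F
t=28: queue=[G,F] q_used=0 → run G
t=29: queue=[G,F] q_used=1 → run G
t=30: queue=[G,F] q_used=2 → run G
t=31: queue=[F,G] q_used=0 → run F
t=32: queue=[G] q_used=0 → run G
t=33: queue=[G] q_used=1 → run G
t=34: (idle)

running at tick 13 = F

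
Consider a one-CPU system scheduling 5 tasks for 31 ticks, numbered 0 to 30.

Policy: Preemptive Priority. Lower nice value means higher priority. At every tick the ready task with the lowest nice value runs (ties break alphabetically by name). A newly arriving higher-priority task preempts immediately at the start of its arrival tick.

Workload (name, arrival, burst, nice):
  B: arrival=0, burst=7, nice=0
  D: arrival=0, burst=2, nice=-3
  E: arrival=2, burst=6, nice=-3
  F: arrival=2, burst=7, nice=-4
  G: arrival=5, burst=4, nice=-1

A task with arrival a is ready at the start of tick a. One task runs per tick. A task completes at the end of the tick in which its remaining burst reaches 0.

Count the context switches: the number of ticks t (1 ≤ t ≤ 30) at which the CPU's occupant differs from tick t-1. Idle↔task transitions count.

context switches = 5

t=0: ready={B,D} → run D
t=1: ready={B,D} → run D
t=2: ready={B,E,F} → run F
t=3: ready={B,E,F} → run F
t=4: ready={B,E,F} → run F
t=5: ready={B,E,F,G} → run F
t=6: ready={B,E,F,G} → run F
t=7: ready={B,E,F,G} → run F
t=8: ready={B,E,F,G} → run F
t=9: ready={B,E,G} → run E
t=10: ready={B,E,G} → run E
t=11: ready={B,E,G} → run E
t=12: ready={B,E,G} → run E
t=13: ready={B,E,G} → run E
t=14: ready={B,E,G} → run E
t=15: ready={B,G} → run G
t=16: ready={B,G} → run G
t=17: ready={B,G} → run G
t=18: ready={B,G} → run G
t=19: ready={B} → run B
t=20: ready={B} → run B
t=21: ready={B} → run B
t=22: ready={B} → run B
t=23: ready={B} → run B
t=24: ready={B} → run B
t=25: ready={B} → run B
t=26: (idle)
t=27: (idle)
t=28: (idle)
t=29: (idle)
t=30: (idle)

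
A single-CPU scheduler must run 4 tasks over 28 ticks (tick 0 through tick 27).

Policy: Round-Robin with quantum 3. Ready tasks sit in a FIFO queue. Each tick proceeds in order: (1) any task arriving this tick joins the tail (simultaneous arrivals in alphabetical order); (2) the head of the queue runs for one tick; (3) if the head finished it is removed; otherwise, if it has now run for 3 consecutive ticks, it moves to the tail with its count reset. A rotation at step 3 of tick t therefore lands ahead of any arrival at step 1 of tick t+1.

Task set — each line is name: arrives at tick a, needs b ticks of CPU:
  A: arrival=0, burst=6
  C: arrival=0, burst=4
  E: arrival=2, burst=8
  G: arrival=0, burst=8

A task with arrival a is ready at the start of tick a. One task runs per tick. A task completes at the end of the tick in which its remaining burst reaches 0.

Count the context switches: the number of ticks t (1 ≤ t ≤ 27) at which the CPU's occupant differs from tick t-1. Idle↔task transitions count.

t=0: queue=[A,C,G] q_used=0 → run A
t=1: queue=[A,C,G] q_used=1 → run A
t=2: queue=[A,C,G,E] q_used=2 → run A
t=3: queue=[C,G,E,A] q_used=0 → run C
t=4: queue=[C,G,E,A] q_used=1 → run C
t=5: queue=[C,G,E,A] q_used=2 → run C
t=6: queue=[G,E,A,C] q_used=0 → run G
t=7: queue=[G,E,A,C] q_used=1 → run G
t=8: queue=[G,E,A,C] q_used=2 → run G
t=9: queue=[E,A,C,G] q_used=0 → run E
t=10: queue=[E,A,C,G] q_used=1 → run E
t=11: queue=[E,A,C,G] q_used=2 → run E
t=12: queue=[A,C,G,E] q_used=0 → run A
t=13: queue=[A,C,G,E] q_used=1 → run A
t=14: queue=[A,C,G,E] q_used=2 → run A
t=15: queue=[C,G,E] q_used=0 → run C
t=16: queue=[G,E] q_used=0 → run G
t=17: queue=[G,E] q_used=1 → run G
t=18: queue=[G,E] q_used=2 → run G
t=19: queue=[E,G] q_used=0 → run E
t=20: queue=[E,G] q_used=1 → run E
t=21: queue=[E,G] q_used=2 → run E
t=22: queue=[G,E] q_used=0 → run G
t=23: queue=[G,E] q_used=1 → run G
t=24: queue=[E] q_used=0 → run E
t=25: queue=[E] q_used=1 → run E
t=26: (idle)
t=27: (idle)

context switches = 10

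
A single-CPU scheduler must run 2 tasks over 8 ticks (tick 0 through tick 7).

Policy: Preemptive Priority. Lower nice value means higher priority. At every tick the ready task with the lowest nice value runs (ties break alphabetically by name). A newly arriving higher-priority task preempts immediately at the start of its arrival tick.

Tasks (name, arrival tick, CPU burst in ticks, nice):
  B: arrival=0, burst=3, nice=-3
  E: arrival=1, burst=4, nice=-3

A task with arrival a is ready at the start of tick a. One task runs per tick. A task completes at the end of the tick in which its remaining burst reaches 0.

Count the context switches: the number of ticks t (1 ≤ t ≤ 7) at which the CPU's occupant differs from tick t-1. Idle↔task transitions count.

t=0: ready={B} → run B
t=1: ready={B,E} → run B
t=2: ready={B,E} → run B
t=3: ready={E} → run E
t=4: ready={E} → run E
t=5: ready={E} → run E
t=6: ready={E} → run E
t=7: (idle)

context switches = 2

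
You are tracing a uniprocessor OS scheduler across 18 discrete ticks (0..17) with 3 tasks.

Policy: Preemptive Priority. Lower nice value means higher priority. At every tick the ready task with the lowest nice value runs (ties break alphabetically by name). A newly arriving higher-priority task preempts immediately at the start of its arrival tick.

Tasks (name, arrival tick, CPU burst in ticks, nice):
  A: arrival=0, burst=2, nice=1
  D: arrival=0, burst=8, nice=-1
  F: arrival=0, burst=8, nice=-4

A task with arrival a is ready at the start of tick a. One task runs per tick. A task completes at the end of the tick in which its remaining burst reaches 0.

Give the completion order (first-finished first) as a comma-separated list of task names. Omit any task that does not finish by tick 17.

t=0: ready={A,D,F} → run F
t=1: ready={A,D,F} → run F
t=2: ready={A,D,F} → run F
t=3: ready={A,D,F} → run F
t=4: ready={A,D,F} → run F
t=5: ready={A,D,F} → run F
t=6: ready={A,D,F} → run F
t=7: ready={A,D,F} → run F
t=8: ready={A,D} → run D
t=9: ready={A,D} → run D
t=10: ready={A,D} → run D
t=11: ready={A,D} → run D
t=12: ready={A,D} → run D
t=13: ready={A,D} → run D
t=14: ready={A,D} → run D
t=15: ready={A,D} → run D
t=16: ready={A} → run A
t=17: ready={A} → run A

completion order = F, D, A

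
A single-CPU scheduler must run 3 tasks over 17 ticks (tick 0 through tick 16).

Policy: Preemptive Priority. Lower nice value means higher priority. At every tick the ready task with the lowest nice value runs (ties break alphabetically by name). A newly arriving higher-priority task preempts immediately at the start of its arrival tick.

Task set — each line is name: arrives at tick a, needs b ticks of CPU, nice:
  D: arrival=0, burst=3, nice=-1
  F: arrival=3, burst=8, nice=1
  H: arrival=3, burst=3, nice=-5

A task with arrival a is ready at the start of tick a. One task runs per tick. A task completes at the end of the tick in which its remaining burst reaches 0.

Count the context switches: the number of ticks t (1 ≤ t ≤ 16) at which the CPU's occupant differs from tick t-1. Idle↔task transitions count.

context switches = 3

t=0: ready={D} → run D
t=1: ready={D} → run D
t=2: ready={D} → run D
t=3: ready={F,H} → run H
t=4: ready={F,H} → run H
t=5: ready={F,H} → run H
t=6: ready={F} → run F
t=7: ready={F} → run F
t=8: ready={F} → run F
t=9: ready={F} → run F
t=10: ready={F} → run F
t=11: ready={F} → run F
t=12: ready={F} → run F
t=13: ready={F} → run F
t=14: (idle)
t=15: (idle)
t=16: (idle)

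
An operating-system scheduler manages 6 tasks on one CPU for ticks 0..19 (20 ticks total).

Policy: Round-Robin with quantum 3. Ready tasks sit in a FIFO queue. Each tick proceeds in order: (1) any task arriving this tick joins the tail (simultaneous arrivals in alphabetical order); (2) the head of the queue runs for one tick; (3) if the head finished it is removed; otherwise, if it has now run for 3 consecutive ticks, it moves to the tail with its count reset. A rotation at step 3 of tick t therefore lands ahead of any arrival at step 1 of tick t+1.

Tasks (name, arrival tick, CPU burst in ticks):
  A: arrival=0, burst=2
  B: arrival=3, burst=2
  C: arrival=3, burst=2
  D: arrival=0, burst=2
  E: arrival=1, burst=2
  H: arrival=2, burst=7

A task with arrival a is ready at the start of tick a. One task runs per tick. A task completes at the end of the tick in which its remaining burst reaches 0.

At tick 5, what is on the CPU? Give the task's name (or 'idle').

running at tick 5 = E

t=0: queue=[A,D] q_used=0 → run A
t=1: queue=[A,D,E] q_used=1 → run A
t=2: queue=[D,E,H] q_used=0 → run D
t=3: queue=[D,E,H,B,C] q_used=1 → run D
t=4: queue=[E,H,B,C] q_used=0 → run E
t=5: queue=[E,H,B,C] q_used=1 → run E
t=6: queue=[H,B,C] q_used=0 → run H
t=7: queue=[H,B,C] q_used=1 → run H
t=8: queue=[H,B,C] q_used=2 → run H
t=9: queue=[B,C,H] q_used=0 → run B
t=10: queue=[B,C,H] q_used=1 → run B
t=11: queue=[C,H] q_used=0 → run C
t=12: queue=[C,H] q_used=1 → run C
t=13: queue=[H] q_used=0 → run H
t=14: queue=[H] q_used=1 → run H
t=15: queue=[H] q_used=2 → run H
t=16: queue=[H] q_used=0 → run H
t=17: (idle)
t=18: (idle)
t=19: (idle)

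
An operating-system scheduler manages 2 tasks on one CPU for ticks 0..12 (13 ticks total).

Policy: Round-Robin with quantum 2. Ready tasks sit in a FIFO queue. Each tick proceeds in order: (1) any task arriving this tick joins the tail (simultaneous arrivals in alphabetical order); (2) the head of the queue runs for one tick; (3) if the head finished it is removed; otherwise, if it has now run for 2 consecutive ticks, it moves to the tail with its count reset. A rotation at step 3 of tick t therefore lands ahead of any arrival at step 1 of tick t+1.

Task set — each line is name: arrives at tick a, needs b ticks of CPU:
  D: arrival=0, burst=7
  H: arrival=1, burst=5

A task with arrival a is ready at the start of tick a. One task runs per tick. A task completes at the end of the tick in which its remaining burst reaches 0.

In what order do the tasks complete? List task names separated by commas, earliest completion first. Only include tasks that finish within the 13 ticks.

t=0: queue=[D] q_used=0 → run D
t=1: queue=[D,H] q_used=1 → run D
t=2: queue=[H,D] q_used=0 → run H
t=3: queue=[H,D] q_used=1 → run H
t=4: queue=[D,H] q_used=0 → run D
t=5: queue=[D,H] q_used=1 → run D
t=6: queue=[H,D] q_used=0 → run H
t=7: queue=[H,D] q_used=1 → run H
t=8: queue=[D,H] q_used=0 → run D
t=9: queue=[D,H] q_used=1 → run D
t=10: queue=[H,D] q_used=0 → run H
t=11: queue=[D] q_used=0 → run D
t=12: (idle)

completion order = H, D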